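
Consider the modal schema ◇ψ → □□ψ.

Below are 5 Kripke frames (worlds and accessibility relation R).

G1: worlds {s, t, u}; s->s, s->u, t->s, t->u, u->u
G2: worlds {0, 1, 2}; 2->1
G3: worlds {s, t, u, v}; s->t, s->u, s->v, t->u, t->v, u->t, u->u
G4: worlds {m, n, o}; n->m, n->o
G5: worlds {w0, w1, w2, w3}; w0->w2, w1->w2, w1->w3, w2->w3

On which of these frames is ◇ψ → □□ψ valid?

Frame correspondent (Sahlqvist): ∀x ∀y ∀z ((xRy ∧ xR²z) → ∃w (y = w ∧ z = w)) — i.e. a generalized confluence (Geach) condition.
G1: fails — sRs, sR²u but s ≠ u.
G2: holds.
G3: fails — sRt, sR²u but t ≠ u.
G4: holds.
G5: fails — w0Rw2, w0R²w3 but w2 ≠ w3.
Valid on: G2, G4.

G2, G4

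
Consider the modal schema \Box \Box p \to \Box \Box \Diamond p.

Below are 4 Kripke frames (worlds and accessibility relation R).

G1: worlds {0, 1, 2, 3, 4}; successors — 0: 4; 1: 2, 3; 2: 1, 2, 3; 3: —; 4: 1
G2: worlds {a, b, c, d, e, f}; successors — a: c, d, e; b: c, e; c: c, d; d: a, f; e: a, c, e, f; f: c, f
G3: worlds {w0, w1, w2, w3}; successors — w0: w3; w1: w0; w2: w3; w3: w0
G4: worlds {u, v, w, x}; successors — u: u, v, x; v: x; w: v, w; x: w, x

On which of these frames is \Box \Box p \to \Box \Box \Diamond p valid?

Frame correspondent (Sahlqvist): \forall x \forall z (x R^2 z \to \exists w (x R^2 w \wedge zRw)) — i.e. a generalized confluence (Geach) condition.
G1: fails — 0R²1 but no w with 0R²w and 1Rw.
G2: condition met.
G3: fails — w0R²w0 but no w with w0R²w and w0Rw.
G4: condition met.

G2, G4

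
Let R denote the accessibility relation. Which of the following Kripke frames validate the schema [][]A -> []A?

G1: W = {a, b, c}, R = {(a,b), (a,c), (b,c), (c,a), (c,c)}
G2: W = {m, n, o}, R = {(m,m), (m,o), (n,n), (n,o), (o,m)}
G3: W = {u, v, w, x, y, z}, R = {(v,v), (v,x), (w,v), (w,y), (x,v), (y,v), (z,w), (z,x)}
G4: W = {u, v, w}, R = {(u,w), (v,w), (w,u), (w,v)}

Frame correspondent (Sahlqvist): forall x forall y (Rxy -> exists z (Rxz & Rzy)) — i.e. density.
G1: fails — Rab but no z with Raz and Rzb.
G2: ✓.
G3: fails — Rzx but no t with Rzt and Rtx.
G4: fails — Rwu but no z with Rwz and Rzu.

G2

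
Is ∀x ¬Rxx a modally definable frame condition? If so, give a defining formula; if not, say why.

Not modally definable

Any modally definable frame class is closed under surjective bounded morphisms.
The 3-cycle (worlds s,t,u with s→t→u→s) is irreflexive, and the map sending every world to a single reflexive point • is a surjective bounded morphism (forth: every edge maps to (•,•); back: every world has a successor). So any modal formula valid on the 3-cycle is also valid on the reflexive point, which is not irreflexive.
So the class is not modally definable.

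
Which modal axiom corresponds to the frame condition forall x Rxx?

□r → r

A defining formula is □r → r (the T axiom).
Suppose □r→r is valid. At any x set V(r)={w : Rxw}. Then □r holds at x, so r holds at x, i.e. Rxx.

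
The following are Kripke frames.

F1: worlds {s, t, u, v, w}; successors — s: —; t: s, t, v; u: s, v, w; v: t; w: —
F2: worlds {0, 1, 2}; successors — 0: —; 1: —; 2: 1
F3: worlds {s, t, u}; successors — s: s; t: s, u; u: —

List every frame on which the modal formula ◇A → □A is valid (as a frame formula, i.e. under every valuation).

F2

This is the axiom for partial functionality; its first-order frame correspondent is ∀x ∀y ∀z (Rxy ∧ Rxz → y = z).
F1: fails — t sees both s and t.
F2: ✓.
F3: fails — t sees both s and u.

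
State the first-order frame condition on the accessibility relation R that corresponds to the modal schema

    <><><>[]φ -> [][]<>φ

forall x forall y forall z ((x R^3 y & x R^2 z) -> exists w (yRw & zRw))

This is a Sahlqvist (Geach-type) schema ◇^3□^1φ → □^2◇^1φ.
Minimal-valuation argument: fix x; take any y with xR^3y and any z with xR^2z. Set V(φ) to the set of worlds R-reachable from y in exactly 1 step. Then □^1φ holds at y, so the antecedent holds at x; validity forces ◇^1φ at z, giving a w with zR^1w and yR^1w.
First-order correspondent: forall x forall y forall z ((x R^3 y & x R^2 z) -> exists w (yRw & zRw)).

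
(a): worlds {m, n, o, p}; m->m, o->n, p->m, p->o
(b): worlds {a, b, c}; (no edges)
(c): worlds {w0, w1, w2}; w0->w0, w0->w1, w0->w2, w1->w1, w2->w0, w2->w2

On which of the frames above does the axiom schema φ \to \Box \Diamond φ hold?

This is the axiom for symmetry; its first-order frame correspondent is \forall x \forall y (Rxy \to Ryx).
(a): fails — Ron but not Rno.
(b): satisfies the condition.
(c): fails — Rw0w1 but not Rw1w0.
Valid on: (b).

(b)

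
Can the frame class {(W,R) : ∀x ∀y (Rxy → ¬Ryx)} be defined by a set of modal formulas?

Modal frame validity is preserved under surjective bounded morphisms.
The 3-cycle (worlds 0,1,2 with 0→1→2→0) is asymmetric. Mapping every world to a single reflexive point • is a surjective bounded morphism, and the reflexive point is not asymmetric (R•• but asymmetry requires ¬R••).
Hence asymmetry is not modally definable.

Not definable by any modal formula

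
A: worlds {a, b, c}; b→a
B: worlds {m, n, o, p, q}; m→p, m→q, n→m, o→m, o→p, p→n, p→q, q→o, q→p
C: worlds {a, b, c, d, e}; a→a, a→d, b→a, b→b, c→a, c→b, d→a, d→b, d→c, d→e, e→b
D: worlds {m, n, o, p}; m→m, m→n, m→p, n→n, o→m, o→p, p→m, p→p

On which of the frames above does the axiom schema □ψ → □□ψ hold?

A

This is the axiom for transitivity; its first-order frame correspondent is ∀x ∀y ∀z (Rxy ∧ Ryz → Rxz).
A: holds.
B: fails — Rom and Rmq but not Roq.
C: fails — Reb and Rba but not Rea.
D: fails — Rom and Rmn but not Ron.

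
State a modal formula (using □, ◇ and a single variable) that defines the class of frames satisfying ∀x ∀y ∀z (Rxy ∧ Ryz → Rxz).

The condition is transitivity. The 4 schema □s → □□s defines it.

□s → □□s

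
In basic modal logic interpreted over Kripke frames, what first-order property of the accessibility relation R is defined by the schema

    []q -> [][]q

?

This schema is the 4 axiom.
It corresponds to transitivity: forall x forall y forall z (Rxy & Ryz -> Rxz).

transitivity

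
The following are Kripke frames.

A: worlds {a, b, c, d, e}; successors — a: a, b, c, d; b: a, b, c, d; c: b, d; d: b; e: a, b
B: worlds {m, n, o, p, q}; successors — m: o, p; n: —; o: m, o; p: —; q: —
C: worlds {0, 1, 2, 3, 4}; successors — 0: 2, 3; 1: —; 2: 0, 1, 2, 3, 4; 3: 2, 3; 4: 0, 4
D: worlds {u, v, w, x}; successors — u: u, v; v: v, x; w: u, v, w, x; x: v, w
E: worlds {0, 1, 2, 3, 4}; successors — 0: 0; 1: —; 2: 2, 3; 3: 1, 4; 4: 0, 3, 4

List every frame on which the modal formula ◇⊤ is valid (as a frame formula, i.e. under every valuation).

The schema corresponds to seriality: ∀x ∃y Rxy.
A: satisfies the condition.
B: fails — world n has no successor.
C: fails — world 1 has no successor.
D: satisfies the condition.
E: fails — world 1 has no successor.

A, D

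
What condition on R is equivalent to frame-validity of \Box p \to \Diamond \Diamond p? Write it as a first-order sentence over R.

This is a Sahlqvist (Geach-type) schema ◇^0□^1p → □^0◇^2p.
Minimal-valuation argument: fix x; take any y with xR^0y and any z with xR^0z. Set V(p) to the set of worlds R-reachable from y in exactly 1 step. Then □^1p holds at y, so the antecedent holds at x; validity forces ◇^2p at z, giving a w with zR^2w and yR^1w.
First-order correspondent: \forall x \exists w (xRw \wedge x R^2 w).

\forall x \exists w (xRw \wedge x R^2 w)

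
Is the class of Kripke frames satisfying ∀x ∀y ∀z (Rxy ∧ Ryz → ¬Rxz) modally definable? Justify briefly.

Modal frame validity is preserved under surjective bounded morphisms.
The 7-cycle (worlds w0,w1,w2,w3,w4,w5,w6 with w0→w1→w2→w3→w4→w5→w6→w0) is intransitive. Mapping every world to a single reflexive point • is a surjective bounded morphism; the reflexive point is not intransitive (R••∧R•• but R••).
Hence intransitivity is not modally definable.

Not modally definable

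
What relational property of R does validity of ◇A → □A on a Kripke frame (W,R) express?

partial functionality

Suppose ◇A→□A is valid. Take Rxy, Rxz and set V(A)={y}. Then ◇A at x, so □A at x, so A at z, i.e. z=y.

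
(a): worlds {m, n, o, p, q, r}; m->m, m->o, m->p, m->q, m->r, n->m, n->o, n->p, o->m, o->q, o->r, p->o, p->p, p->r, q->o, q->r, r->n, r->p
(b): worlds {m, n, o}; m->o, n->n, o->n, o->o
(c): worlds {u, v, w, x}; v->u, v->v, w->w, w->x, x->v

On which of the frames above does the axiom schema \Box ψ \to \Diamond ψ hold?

This is the axiom for seriality; its first-order frame correspondent is \forall x \exists y Rxy.
(a): condition met.
(b): condition met.
(c): fails — world u has no successor.
Valid on: (a), (b).

(a), (b)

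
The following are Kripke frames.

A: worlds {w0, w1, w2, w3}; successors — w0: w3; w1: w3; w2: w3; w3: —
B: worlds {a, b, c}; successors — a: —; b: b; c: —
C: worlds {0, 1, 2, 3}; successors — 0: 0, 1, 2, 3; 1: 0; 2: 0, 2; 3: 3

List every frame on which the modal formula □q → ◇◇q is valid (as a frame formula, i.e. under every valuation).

Frame correspondent (Sahlqvist): ∀x ∃w (xRw ∧ xR²w) — i.e. a generalized confluence (Geach) condition.
A: fails — at w0 but no w with w0Rw and w0R²w.
B: fails — at a but no w with aRw and aR²w.
C: ✓.
Valid on: C.

C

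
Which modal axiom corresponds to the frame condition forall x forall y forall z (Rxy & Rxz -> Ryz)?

A defining formula is ◇p → □◇p (the 5 axiom).
Suppose ◇p→□◇p is valid. Take Rxy, Rxz and set V(p)={y}. Then ◇p at x, so □◇p at x, so ◇p at z, so some w with Rzw has p; w=y, i.e. Rzy. By symmetry of the argument, Ryz.

◇p → □◇p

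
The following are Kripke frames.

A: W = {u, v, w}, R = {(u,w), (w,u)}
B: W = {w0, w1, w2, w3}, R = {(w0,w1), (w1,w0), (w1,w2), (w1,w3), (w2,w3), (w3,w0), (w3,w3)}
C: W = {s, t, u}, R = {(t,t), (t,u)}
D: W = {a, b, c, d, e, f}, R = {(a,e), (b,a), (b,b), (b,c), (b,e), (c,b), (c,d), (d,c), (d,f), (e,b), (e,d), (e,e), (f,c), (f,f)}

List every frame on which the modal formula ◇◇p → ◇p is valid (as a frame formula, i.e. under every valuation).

This is the axiom for transitivity; its first-order frame correspondent is ∀x ∀y ∀z (Rxy ∧ Ryz → Rxz).
A: fails — Rwu and Ruw but not Rww.
B: fails — Rw1w0 and Rw0w1 but not Rw1w1.
C: condition met.
D: fails — Rbc and Rcd but not Rbd.
Valid on: C.

C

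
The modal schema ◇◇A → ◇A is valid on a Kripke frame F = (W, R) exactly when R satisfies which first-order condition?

Transitivity

This is frame-equivalent to □A → □□A (substitute ¬A for A and contrapose).
Suppose □A→□□A is valid. Take Rxy, Ryz and set V(A)={w : Rxw}. Then □A at x, so □□A at x, so □A at y, so A at z, i.e. Rxz.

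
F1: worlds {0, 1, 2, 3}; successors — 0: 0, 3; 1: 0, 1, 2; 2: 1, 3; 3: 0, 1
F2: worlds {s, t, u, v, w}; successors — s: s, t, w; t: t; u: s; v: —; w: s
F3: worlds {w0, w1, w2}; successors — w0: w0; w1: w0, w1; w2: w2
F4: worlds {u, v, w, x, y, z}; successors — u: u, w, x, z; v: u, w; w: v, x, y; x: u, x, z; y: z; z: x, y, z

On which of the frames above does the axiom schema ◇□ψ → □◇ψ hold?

F1, F3

Frame correspondent (Sahlqvist): ∀x ∀y ∀z (Rxy ∧ Rxz → ∃w (Ryw ∧ Rzw)) — i.e. convergence.
F1: ✓.
F2: fails — Rsw and Rst but w and t have no common successor.
F3: ✓.
F4: fails — Rwy and Rwv but y and v have no common successor.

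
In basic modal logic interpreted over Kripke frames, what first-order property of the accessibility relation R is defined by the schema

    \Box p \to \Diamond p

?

Suppose □p→◇p is valid. At any x set V(p)=W. Then □p at x, so ◇p at x, so x has a successor.
Conversely, any frame satisfying \forall x \exists y Rxy validates the schema.
So the correspondent is seriality.

seriality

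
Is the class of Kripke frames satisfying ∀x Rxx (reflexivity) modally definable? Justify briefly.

The condition is reflexivity. A defining modal formula is □p → p.
Suppose □p→p is valid. At any x set V(p)={w : Rxw}. Then □p holds at x, so p holds at x, i.e. Rxx.

Yes, by □p → p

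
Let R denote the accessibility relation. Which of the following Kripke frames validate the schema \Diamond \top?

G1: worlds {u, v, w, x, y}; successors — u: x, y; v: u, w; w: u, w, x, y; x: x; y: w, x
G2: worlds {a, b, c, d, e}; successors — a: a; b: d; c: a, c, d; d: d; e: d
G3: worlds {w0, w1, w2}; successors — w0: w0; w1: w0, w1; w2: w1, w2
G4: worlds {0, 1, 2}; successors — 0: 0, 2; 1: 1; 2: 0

Frame correspondent (Sahlqvist): \forall x \exists y Rxy — i.e. seriality.
G1: satisfies the condition.
G2: satisfies the condition.
G3: satisfies the condition.
G4: satisfies the condition.

G1, G2, G3, G4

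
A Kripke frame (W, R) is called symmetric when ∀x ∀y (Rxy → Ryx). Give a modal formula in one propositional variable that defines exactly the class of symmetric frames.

The condition is symmetry. The B schema p → □◇p defines it.
Suppose p→□◇p is valid. Take Rxy and set V(p)={x}. Then p at x, so □◇p at x, so ◇p at y, so some z with Ryz has p; z=x, i.e. Ryx.

p → □◇p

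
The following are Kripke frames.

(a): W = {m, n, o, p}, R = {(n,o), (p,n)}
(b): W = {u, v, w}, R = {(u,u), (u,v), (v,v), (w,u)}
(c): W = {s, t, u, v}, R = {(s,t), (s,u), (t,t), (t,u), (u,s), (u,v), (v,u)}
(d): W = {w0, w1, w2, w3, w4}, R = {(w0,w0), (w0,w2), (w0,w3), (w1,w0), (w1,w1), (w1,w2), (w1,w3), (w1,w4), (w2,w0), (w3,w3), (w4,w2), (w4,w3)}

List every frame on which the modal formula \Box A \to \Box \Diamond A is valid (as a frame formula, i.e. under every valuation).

(b)

This is the axiom for a generalized confluence (Geach) condition; its first-order frame correspondent is \forall x \forall z (xRz \to \exists w (xRw \wedge zRw)).
(a): fails — nRo but no w with nRw and oRw.
(b): condition met.
(c): fails — sRu but no w with sRw and uRw.
(d): fails — w4Rw2 but no w with w4Rw and w2Rw.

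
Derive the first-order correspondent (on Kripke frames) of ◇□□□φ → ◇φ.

∀x ∀y (xRy → ∃w (yR³w ∧ xRw))

This is a Sahlqvist (Geach-type) schema ◇^1□^3φ → □^0◇^1φ.
Minimal-valuation argument: fix x; take any y with xR^1y and any z with xR^0z. Set V(φ) to the set of worlds R-reachable from y in exactly 3 steps. Then □^3φ holds at y, so the antecedent holds at x; validity forces ◇^1φ at z, giving a w with zR^1w and yR^3w.
First-order correspondent: ∀x ∀y (xRy → ∃w (yR³w ∧ xRw)).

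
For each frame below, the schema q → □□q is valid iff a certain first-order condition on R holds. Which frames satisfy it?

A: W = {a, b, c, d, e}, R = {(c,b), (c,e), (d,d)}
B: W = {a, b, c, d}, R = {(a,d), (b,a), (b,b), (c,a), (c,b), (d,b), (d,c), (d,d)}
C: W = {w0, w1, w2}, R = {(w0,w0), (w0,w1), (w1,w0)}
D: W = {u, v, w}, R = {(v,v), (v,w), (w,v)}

The schema corresponds to a generalized confluence (Geach) condition: ∀x ∀z (xR²z → ∃w (x = w ∧ z = w)).
A: ✓.
B: fails — aR²b but a ≠ b.
C: fails — w0R²w1 but w0 ≠ w1.
D: fails — vR²w but v ≠ w.
Valid on: A.

A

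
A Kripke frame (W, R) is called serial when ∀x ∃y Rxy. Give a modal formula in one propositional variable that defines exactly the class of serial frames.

The condition is seriality. The D schema □p → ◇p defines it.
Suppose □p→◇p is valid. At any x set V(p)=W. Then □p at x, so ◇p at x, so x has a successor.

□p → ◇p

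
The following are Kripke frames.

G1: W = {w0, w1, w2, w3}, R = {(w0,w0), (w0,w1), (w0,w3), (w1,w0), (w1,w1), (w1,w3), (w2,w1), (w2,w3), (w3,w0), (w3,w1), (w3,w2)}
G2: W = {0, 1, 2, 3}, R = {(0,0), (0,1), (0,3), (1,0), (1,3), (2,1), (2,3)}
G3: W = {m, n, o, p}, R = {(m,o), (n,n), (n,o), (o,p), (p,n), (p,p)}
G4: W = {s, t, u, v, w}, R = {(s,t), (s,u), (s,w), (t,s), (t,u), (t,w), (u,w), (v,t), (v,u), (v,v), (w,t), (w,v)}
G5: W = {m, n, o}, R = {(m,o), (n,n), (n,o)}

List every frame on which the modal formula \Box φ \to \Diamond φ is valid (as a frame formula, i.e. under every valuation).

This is the axiom for seriality; its first-order frame correspondent is \forall x \exists y Rxy.
G1: holds.
G2: fails — world 3 has no successor.
G3: holds.
G4: holds.
G5: fails — world o has no successor.

G1, G3, G4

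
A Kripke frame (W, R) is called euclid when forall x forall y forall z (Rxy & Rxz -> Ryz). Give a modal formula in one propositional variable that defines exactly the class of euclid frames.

This is the Euclidean property; the standard corresponding axiom is 5: ◇s → □◇s.
Suppose ◇s→□◇s is valid. Take Rxy, Rxz and set V(s)={y}. Then ◇s at x, so □◇s at x, so ◇s at z, so some w with Rzw has s; w=y, i.e. Rzy. By symmetry of the argument, Ryz.

◇s → □◇s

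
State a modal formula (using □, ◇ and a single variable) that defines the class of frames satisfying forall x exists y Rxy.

□s → ◇s

A defining formula is □s → ◇s (the D axiom).
Suppose □s→◇s is valid. At any x set V(s)=W. Then □s at x, so ◇s at x, so x has a successor.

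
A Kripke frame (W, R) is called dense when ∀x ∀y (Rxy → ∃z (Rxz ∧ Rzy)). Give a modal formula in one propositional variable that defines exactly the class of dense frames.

The condition is density. The C4 schema □□ψ → □ψ defines it.
Suppose □□ψ→□ψ is valid. Take Rxy and set V(ψ)={w : xR²w}. Then □□ψ at x, so □ψ at x, so ψ at y, i.e. ∃z(Rxz∧Rzy).

□□ψ → □ψ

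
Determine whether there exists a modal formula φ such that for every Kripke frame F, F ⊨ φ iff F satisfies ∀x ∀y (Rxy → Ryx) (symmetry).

The condition is symmetry. A defining modal formula is r → □◇r.
Suppose r→□◇r is valid. Take Rxy and set V(r)={x}. Then r at x, so □◇r at x, so ◇r at y, so some z with Ryz has r; z=x, i.e. Ryx.

Yes, by r → □◇r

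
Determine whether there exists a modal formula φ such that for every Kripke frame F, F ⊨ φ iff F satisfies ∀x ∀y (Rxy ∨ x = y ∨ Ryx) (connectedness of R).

Modal frame validity is preserved under disjoint unions.
Take 3 disjoint single-world reflexive frames: each is trivially connected, but their disjoint union has 3 worlds with no edge between distinct components, so it is not connected.
So no modal formula (or set of formulas) defines exactly the connected frames.

No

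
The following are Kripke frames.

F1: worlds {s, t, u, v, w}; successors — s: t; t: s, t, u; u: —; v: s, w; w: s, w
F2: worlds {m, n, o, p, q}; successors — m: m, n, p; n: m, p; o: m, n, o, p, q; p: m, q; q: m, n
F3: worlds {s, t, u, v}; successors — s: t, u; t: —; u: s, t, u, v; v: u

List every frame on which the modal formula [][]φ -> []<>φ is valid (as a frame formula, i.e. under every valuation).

The schema corresponds to a generalized confluence (Geach) condition: forall x forall z (xRz -> exists w (x R^2 w & zRw)).
F1: fails — tRu but no w* with tR²w* and uRw*.
F2: condition met.
F3: fails — sRt but no w with sR²w and tRw.

F2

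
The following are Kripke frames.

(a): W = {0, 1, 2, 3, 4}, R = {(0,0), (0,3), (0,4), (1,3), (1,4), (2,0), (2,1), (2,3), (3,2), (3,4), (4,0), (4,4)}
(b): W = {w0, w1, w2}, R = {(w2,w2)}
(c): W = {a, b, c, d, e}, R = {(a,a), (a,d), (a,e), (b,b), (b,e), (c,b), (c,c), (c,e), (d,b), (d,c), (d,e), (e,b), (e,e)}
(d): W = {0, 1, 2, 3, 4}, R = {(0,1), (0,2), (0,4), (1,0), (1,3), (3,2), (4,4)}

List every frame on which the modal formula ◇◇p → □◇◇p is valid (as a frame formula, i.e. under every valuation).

Frame correspondent (Sahlqvist): ∀x ∀y ∀z ((xR²y ∧ xRz) → ∃w (y = w ∧ zR²w)) — i.e. a generalized confluence (Geach) condition.
(a): fails — 0R²2, 0R3 but no w with 2=w and 3R²w.
(b): satisfies the condition.
(c): fails — aR²a, aRd but no w with a=w and dR²w.
(d): fails — 0R²0, 0R1 but no w with 0=w and 1R²w.

(b)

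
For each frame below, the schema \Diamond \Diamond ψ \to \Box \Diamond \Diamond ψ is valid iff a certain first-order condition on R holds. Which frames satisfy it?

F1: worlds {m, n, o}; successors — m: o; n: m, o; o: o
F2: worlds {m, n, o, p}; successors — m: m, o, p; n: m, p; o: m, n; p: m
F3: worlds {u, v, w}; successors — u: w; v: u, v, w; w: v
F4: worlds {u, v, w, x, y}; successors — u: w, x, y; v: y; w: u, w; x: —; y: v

The schema corresponds to a generalized confluence (Geach) condition: \forall x \forall y \forall z ((x R^2 y \wedge xRz) \to \exists w (y = w \wedge z R^2 w)).
F1: ✓.
F2: fails — mR²n, mRo but no w with n=w and oR²w.
F3: fails — vR²u, vRu but no t with u=t and uR²t.
F4: fails — uR²u, uRx but no t with u=t and xR²t.

F1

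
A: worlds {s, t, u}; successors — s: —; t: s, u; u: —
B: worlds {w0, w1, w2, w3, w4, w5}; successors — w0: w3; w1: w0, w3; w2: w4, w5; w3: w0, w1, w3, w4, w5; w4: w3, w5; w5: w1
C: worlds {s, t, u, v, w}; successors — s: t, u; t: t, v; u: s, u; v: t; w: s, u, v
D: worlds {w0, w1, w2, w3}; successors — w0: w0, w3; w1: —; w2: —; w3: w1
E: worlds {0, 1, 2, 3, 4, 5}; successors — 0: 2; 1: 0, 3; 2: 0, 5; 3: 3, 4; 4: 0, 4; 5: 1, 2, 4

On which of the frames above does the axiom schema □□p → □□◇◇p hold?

This is the axiom for a generalized confluence (Geach) condition; its first-order frame correspondent is ∀x ∀z (xR²z → ∃w (xR²w ∧ zR²w)).
A: ✓.
B: ✓.
C: ✓.
D: fails — w0R²w1 but no w with w0R²w and w1R²w.
E: ✓.
Valid on: A, B, C, E.

A, B, C, E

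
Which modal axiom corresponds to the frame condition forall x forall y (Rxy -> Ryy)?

□(□r → r)

A defining formula is □(□r → r) (the T□ axiom).
Suppose □(□r→r) is valid. Take Rxy and set V(r)={w : Ryw}. Then at y, □r holds; since □(□r→r) at x, □r→r at y, so r at y, i.e. Ryy.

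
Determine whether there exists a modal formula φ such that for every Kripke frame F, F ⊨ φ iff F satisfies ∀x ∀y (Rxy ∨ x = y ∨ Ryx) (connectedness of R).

Not definable by any modal formula

Modal frame validity is preserved under disjoint unions.
Take 2 disjoint single-world reflexive frames: each is trivially connected, but their disjoint union has 2 worlds with no edge between distinct components, so it is not connected.
Hence connectedness of R is not modally definable.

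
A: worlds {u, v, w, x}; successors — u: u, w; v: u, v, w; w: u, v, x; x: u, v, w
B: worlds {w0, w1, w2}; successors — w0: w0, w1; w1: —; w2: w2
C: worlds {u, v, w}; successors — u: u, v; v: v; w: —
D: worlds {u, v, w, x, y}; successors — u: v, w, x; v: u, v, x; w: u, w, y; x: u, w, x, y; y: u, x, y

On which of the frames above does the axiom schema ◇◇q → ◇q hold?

B, C

This is the axiom for transitivity; its first-order frame correspondent is ∀x ∀y ∀z (Rxy ∧ Ryz → Rxz).
A: fails — Rxw and Rwx but not Rxx.
B: ✓.
C: ✓.
D: fails — Ruv and Rvu but not Ruu.
Valid on: B, C.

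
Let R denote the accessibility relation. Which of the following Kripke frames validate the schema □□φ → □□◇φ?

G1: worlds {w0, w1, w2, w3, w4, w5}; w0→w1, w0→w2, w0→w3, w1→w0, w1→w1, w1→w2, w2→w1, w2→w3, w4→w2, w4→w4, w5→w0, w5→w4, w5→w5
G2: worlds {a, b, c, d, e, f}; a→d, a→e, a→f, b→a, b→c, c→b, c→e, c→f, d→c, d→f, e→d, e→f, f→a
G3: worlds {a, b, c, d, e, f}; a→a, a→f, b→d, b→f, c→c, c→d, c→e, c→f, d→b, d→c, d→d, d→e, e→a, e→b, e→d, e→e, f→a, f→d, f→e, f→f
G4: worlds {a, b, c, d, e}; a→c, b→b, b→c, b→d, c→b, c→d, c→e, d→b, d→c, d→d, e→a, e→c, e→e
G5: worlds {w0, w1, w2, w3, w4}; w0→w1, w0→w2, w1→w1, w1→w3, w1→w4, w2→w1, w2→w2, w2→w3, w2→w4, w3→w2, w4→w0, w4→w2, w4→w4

G3, G4, G5

This is the axiom for a generalized confluence (Geach) condition; its first-order frame correspondent is ∀x ∀z (xR²z → ∃w (xR²w ∧ zRw)).
G1: fails — w0R²w3 but no w with w0R²w and w3Rw.
G2: fails — bR²b but no w with bR²w and bRw.
G3: satisfies the condition.
G4: satisfies the condition.
G5: satisfies the condition.
Valid on: G3, G4, G5.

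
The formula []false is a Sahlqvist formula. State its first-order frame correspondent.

emptiness of R: forall x forall y ~Rxy

This schema is the Ver axiom.
It corresponds to emptiness of R: forall x forall y ~Rxy.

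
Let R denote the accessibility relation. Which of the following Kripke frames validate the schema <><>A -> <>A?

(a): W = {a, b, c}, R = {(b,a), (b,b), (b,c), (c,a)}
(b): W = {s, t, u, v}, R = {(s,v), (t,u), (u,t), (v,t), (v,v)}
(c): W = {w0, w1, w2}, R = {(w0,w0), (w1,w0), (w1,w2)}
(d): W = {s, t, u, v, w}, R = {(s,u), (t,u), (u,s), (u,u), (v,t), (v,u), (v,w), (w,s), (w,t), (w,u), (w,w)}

(a), (c)

Frame correspondent (Sahlqvist): forall x forall y forall z (Rxy & Ryz -> Rxz) — i.e. transitivity.
(a): ✓.
(b): fails — Rut and Rtu but not Ruu.
(c): ✓.
(d): fails — Rvu and Rus but not Rvs.
Valid on: (a), (c).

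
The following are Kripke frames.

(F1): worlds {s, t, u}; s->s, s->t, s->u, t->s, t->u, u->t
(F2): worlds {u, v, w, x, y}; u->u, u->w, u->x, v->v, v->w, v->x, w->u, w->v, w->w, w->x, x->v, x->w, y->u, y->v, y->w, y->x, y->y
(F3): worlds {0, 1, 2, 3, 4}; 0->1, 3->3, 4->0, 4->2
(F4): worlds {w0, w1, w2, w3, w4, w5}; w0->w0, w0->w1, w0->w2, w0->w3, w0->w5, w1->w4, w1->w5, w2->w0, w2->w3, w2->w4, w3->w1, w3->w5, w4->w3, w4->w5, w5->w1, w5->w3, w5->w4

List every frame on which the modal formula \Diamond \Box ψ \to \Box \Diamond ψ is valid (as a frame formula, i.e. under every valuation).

This is the axiom for convergence; its first-order frame correspondent is \forall x \forall y \forall z (Rxy \wedge Rxz \to \exists w (Ryw \wedge Rzw)).
(F1): fails — Rsu and Rst but u and t have no common successor.
(F2): holds.
(F3): fails — R01 and R01 but 1 and 1 have no common successor.
(F4): fails — Rw0w2 and Rw0w3 but w2 and w3 have no common successor.
Valid on: (F2).

(F2)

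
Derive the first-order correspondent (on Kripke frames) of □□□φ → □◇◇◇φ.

This is a Sahlqvist (Geach-type) schema ◇^0□^3φ → □^1◇^3φ.
Minimal-valuation argument: fix x; take any y with xR^0y and any z with xR^1z. Set V(φ) to the set of worlds R-reachable from y in exactly 3 steps. Then □^3φ holds at y, so the antecedent holds at x; validity forces ◇^3φ at z, giving a w with zR^3w and yR^3w.
First-order correspondent: ∀x ∀z (xRz → ∃w (xR³w ∧ zR³w)).

∀x ∀z (xRz → ∃w (xR³w ∧ zR³w))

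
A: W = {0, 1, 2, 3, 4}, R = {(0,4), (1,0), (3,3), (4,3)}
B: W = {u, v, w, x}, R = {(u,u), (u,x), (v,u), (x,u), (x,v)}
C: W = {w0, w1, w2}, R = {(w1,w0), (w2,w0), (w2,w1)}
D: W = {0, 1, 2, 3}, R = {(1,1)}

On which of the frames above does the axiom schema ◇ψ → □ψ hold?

This is the axiom for partial functionality; its first-order frame correspondent is ∀x ∀y ∀z (Rxy ∧ Rxz → y = z).
A: satisfies the condition.
B: fails — u sees both u and x.
C: fails — w2 sees both w0 and w1.
D: satisfies the condition.

A, D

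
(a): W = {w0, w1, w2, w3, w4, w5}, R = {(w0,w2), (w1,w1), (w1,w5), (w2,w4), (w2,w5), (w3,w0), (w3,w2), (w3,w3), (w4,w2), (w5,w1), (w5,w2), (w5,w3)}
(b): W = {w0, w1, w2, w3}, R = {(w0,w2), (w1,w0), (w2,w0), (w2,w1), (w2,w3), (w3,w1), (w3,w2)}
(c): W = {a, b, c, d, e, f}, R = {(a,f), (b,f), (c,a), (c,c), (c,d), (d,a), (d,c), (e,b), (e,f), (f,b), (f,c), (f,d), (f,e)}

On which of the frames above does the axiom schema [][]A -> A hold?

none

This is the axiom for a generalized confluence (Geach) condition; its first-order frame correspondent is forall x exists w (x R^2 w & x = w).
(a): fails — at w0 but no w with w0R²w and w0=w.
(b): fails — at w1 but no w with w1R²w and w1=w.
(c): fails — at a but no w with aR²w and a=w.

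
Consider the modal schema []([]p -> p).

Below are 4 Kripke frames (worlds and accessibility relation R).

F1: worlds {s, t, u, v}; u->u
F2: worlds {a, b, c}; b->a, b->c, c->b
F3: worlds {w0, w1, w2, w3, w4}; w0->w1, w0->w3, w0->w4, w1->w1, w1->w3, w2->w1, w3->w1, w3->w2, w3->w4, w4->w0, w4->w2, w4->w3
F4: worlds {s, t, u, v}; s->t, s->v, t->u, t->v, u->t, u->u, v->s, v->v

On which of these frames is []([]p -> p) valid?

F1

The schema corresponds to shift-reflexivity: forall x forall y (Rxy -> Ryy).
F1: satisfies the condition.
F2: fails — Rba but not Raa.
F3: fails — Rw0w4 but not Rw4w4.
F4: fails — Rut but not Rtt.
Valid on: F1.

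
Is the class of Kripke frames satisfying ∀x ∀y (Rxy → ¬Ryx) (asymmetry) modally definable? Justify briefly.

Not definable by any modal formula

If a class were modally definable it would be closed under surjective bounded morphisms (Goldblatt–Thomason).
The 3-cycle (worlds 0,1,2 with 0→1→2→0) is asymmetric. Mapping every world to a single reflexive point • is a surjective bounded morphism, and the reflexive point is not asymmetric (R•• but asymmetry requires ¬R••).
Hence asymmetry is not modally definable.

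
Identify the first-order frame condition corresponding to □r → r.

This is the T axiom.
Its frame correspondent is reflexivity — ∀x Rxx.

reflexivity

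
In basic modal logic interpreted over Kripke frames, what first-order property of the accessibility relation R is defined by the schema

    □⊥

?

emptiness of R: ∀x ∀y ¬Rxy

□⊥ is valid iff no world has any successor (otherwise □⊥ fails at any world with one).
Conversely, on a frame with emptiness of R the schema holds at every world under every valuation.
So the correspondent is emptiness of R.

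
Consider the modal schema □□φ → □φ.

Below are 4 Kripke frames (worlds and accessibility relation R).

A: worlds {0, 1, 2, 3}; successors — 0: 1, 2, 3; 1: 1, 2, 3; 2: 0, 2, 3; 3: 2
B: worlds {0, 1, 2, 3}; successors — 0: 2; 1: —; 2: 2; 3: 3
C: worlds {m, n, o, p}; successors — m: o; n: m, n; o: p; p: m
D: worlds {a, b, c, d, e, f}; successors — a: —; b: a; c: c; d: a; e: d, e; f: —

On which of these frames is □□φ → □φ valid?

Frame correspondent (Sahlqvist): ∀x ∀y (Rxy → ∃z (Rxz ∧ Rzy)) — i.e. density.
A: condition met.
B: condition met.
C: fails — Rop but no z with Roz and Rzp.
D: fails — Rba but no z with Rbz and Rza.
Valid on: A, B.

A, B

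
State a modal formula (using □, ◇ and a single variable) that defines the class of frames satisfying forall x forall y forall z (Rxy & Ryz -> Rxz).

□p → □□p

The condition is transitivity. The 4 schema □p → □□p defines it.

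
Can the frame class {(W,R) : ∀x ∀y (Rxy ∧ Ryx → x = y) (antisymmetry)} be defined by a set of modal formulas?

Not modally definable

Modal frame validity is preserved under surjective bounded morphisms.
The 8-cycle (worlds a,b,c,d,e,f,g,h with a→b→c→d→e→f→g→h→a) is antisymmetric. Sending even-indexed worlds to s and odd-indexed worlds to t is a surjective bounded morphism onto the two-world frame with s↔t, which is not antisymmetric.
So no modal formula (or set of formulas) defines exactly the antisymmetric frames.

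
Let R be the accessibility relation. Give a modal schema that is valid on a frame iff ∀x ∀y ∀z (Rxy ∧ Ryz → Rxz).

The condition is transitivity. The 4 schema □ψ → □□ψ defines it.
Suppose □ψ→□□ψ is valid. Take Rxy, Ryz and set V(ψ)={w : Rxw}. Then □ψ at x, so □□ψ at x, so □ψ at y, so ψ at z, i.e. Rxz.

□ψ → □□ψ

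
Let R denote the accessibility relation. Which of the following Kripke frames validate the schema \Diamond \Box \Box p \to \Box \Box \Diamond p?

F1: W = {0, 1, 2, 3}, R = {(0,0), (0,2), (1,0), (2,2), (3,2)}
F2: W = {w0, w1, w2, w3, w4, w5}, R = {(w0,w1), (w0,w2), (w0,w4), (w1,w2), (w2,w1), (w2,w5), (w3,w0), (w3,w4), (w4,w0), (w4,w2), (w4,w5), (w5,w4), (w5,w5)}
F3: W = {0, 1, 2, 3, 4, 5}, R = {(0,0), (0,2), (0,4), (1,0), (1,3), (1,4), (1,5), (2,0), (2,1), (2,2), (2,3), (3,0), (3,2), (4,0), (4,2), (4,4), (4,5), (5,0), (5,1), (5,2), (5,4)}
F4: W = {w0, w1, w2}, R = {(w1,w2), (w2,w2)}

F1, F3, F4

Frame correspondent (Sahlqvist): \forall x \forall y \forall z ((xRy \wedge x R^2 z) \to \exists w (y R^2 w \wedge zRw)) — i.e. a generalized confluence (Geach) condition.
F1: condition met.
F2: fails — w0Rw1, w0R²w1 but no w with w1R²w and w1Rw.
F3: condition met.
F4: condition met.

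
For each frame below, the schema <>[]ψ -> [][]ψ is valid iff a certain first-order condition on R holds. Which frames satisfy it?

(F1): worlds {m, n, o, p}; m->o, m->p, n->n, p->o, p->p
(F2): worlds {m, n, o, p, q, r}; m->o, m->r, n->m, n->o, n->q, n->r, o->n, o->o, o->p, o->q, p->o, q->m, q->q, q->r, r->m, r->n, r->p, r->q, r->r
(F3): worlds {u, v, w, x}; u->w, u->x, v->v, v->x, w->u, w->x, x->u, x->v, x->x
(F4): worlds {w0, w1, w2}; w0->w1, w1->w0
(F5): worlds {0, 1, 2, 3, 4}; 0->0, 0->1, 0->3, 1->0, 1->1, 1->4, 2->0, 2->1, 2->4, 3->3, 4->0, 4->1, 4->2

(F4)

This is the axiom for a generalized confluence (Geach) condition; its first-order frame correspondent is forall x forall y forall z ((xRy & x R^2 z) -> exists w (yRw & z = w)).
(F1): fails — mRo, mR²o but no w with oRw and o=w.
(F2): fails — mRo, mR²m but no w with oRw and m=w.
(F3): fails — uRw, uR²v but no t with wRt and v=t.
(F4): condition met.
(F5): fails — 0R0, 0R²4 but no w with 0Rw and 4=w.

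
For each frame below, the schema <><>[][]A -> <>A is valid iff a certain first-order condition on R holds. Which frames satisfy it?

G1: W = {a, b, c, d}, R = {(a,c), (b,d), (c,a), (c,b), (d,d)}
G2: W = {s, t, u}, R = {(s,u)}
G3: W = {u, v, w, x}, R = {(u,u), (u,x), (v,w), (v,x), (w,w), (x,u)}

This is the axiom for a generalized confluence (Geach) condition; its first-order frame correspondent is forall x forall y (x R^2 y -> exists w (y R^2 w & xRw)).
G1: fails — aR²a but no w with aR²w and aRw.
G2: condition met.
G3: condition met.
Valid on: G2, G3.

G2, G3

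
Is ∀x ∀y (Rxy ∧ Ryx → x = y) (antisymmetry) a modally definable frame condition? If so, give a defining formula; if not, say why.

If a class were modally definable it would be closed under surjective bounded morphisms (Goldblatt–Thomason).
The 8-cycle (worlds s,t,u,v,w,x,y,z with s→t→u→v→w→x→y→z→s) is antisymmetric. Sending even-indexed worlds to • and odd-indexed worlds to ∘ is a surjective bounded morphism onto the two-world frame with •↔∘, which is not antisymmetric.
So no modal formula (or set of formulas) defines exactly the antisymmetric frames.

Not modally definable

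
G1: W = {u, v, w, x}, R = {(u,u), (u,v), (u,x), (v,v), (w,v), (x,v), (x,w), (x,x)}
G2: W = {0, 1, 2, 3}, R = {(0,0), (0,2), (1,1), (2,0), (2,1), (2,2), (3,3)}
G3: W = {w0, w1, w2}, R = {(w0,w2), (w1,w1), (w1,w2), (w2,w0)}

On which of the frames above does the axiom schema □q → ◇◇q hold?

Frame correspondent (Sahlqvist): ∀x ∃w (xRw ∧ xR²w) — i.e. a generalized confluence (Geach) condition.
G1: condition met.
G2: condition met.
G3: fails — at w0 but no w with w0Rw and w0R²w.
Valid on: G1, G2.

G1, G2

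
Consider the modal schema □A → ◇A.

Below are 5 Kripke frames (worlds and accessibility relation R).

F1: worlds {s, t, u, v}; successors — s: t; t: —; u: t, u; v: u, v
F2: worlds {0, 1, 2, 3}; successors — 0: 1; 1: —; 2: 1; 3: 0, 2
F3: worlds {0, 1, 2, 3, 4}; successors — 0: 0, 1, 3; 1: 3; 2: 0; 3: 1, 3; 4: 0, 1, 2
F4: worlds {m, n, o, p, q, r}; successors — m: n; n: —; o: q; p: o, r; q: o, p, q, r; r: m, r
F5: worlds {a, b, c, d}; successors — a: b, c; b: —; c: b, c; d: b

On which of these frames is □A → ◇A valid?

F3

Frame correspondent (Sahlqvist): ∀x ∃y Rxy — i.e. seriality.
F1: fails — world t has no successor.
F2: fails — world 1 has no successor.
F3: condition met.
F4: fails — world n has no successor.
F5: fails — world b has no successor.
Valid on: F3.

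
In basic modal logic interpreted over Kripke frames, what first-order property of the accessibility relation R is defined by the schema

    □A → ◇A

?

seriality

This schema is the D axiom.
Its frame correspondent is seriality — ∀x ∃y Rxy.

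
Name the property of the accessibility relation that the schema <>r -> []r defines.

partial functionality: forall x forall y forall z (Rxy & Rxz -> y = z)

Suppose ◇r→□r is valid. Take Rxy, Rxz and set V(r)={y}. Then ◇r at x, so □r at x, so r at z, i.e. z=y.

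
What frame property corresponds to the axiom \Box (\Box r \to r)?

shift-reflexivity

Suppose □(□r→r) is valid. Take Rxy and set V(r)={w : Ryw}. Then at y, □r holds; since □(□r→r) at x, □r→r at y, so r at y, i.e. Ryy.
Conversely, on a frame with shift-reflexivity the schema holds at every world under every valuation.
So the correspondent is shift-reflexivity.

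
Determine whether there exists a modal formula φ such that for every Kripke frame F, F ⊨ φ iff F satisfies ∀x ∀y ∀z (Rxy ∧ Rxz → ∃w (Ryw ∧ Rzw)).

Definable; ◇□r → □◇r defines it

This is a Sahlqvist condition; the .2 axiom ◇□r → □◇r defines it.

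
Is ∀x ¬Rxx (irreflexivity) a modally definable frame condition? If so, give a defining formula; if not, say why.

Not definable by any modal formula

If a class were modally definable it would be closed under surjective bounded morphisms (Goldblatt–Thomason).
The 2-cycle (worlds s,t with s→t→s) is irreflexive, and the map sending every world to a single reflexive point • is a surjective bounded morphism (forth: every edge maps to (•,•); back: every world has a successor). So any modal formula valid on the 2-cycle is also valid on the reflexive point, which is not irreflexive.
Hence irreflexivity is not modally definable.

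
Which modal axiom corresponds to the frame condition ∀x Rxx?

□q → q

The condition is reflexivity. The T schema □q → q defines it.
Suppose □q→q is valid. At any x set V(q)={w : Rxw}. Then □q holds at x, so q holds at x, i.e. Rxx.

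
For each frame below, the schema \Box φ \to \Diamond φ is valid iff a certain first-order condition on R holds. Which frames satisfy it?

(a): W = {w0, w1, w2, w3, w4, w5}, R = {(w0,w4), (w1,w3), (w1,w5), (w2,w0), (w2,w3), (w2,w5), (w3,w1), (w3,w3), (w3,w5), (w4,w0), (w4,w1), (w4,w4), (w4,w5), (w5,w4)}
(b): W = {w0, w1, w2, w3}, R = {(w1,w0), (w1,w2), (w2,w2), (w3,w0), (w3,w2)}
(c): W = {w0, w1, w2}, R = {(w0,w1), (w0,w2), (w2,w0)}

(a)

Frame correspondent (Sahlqvist): \forall x \exists y Rxy — i.e. seriality.
(a): ✓.
(b): fails — world w0 has no successor.
(c): fails — world w1 has no successor.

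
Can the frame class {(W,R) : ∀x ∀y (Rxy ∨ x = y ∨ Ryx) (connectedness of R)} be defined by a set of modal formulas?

No

If a class were modally definable it would be closed under disjoint unions (Goldblatt–Thomason).
Take 2 disjoint single-world reflexive frames: each is trivially connected, but their disjoint union has 2 worlds with no edge between distinct components, so it is not connected.
So no modal formula (or set of formulas) defines exactly the connected frames.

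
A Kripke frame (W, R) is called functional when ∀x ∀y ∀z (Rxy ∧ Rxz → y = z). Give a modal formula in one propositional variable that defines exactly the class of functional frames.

◇p → □p

A defining formula is ◇p → □p (the CD axiom).
Suppose ◇p→□p is valid. Take Rxy, Rxz and set V(p)={y}. Then ◇p at x, so □p at x, so p at z, i.e. z=y.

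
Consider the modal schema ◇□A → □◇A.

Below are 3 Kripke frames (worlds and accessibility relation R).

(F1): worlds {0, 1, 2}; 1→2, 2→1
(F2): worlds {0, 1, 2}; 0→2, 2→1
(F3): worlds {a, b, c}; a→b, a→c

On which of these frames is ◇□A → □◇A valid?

This is the axiom for convergence; its first-order frame correspondent is ∀x ∀y ∀z (Rxy ∧ Rxz → ∃w (Ryw ∧ Rzw)).
(F1): ✓.
(F2): fails — R21 and R21 but 1 and 1 have no common successor.
(F3): fails — Rac and Rac but c and c have no common successor.

(F1)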